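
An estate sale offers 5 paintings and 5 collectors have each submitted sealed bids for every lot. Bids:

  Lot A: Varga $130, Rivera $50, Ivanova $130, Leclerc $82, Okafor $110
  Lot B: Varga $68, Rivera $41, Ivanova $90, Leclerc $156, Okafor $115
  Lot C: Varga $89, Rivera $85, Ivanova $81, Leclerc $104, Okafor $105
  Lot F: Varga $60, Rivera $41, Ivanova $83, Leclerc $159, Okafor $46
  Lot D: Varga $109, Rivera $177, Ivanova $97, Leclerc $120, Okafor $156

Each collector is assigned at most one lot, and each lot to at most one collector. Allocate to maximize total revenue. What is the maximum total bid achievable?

Optimal: Varga→Lot C ($89), Rivera→Lot D ($177), Ivanova→Lot A ($130), Leclerc→Lot F ($159), Okafor→Lot B ($115) — total 89+177+130+159+115 = $670.
Row-greedy (each collector in turn takes its best remaining lot) gives $661, worse by 9.

Maximum total: $670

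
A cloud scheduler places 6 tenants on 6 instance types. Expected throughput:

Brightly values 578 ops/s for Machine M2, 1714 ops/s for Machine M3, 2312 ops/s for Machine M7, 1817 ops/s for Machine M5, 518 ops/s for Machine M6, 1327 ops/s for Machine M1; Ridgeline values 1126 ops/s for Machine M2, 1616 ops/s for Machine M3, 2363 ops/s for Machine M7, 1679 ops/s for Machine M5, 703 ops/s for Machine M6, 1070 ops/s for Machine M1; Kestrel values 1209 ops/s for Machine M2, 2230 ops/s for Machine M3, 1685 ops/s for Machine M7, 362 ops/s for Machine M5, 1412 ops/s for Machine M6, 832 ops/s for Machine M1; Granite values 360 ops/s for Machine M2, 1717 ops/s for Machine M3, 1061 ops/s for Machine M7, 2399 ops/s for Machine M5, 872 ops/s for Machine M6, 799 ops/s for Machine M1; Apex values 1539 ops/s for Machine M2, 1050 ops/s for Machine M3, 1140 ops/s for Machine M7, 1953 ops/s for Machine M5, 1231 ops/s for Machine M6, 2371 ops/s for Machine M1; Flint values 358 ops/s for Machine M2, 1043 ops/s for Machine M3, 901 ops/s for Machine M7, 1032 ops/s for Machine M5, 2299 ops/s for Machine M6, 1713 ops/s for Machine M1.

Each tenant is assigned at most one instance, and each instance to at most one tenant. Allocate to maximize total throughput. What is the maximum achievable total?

Treat this as an assignment problem: match each tenant to one instance.
Optimal: Brightly→Machine M7 (2312 ops/s), Ridgeline→Machine M2 (1126 ops/s), Kestrel→Machine M3 (2230 ops/s), Granite→Machine M5 (2399 ops/s), Apex→Machine M1 (2371 ops/s), Flint→Machine M6 (2299 ops/s) — total 2312+1126+2230+2399+2371+2299 = 12737 ops/s.
Max-entry greedy (repeatedly take the single best remaining cell) gives 12240 ops/s, worse by 497.
Checked against all permutations: 12737 ops/s is optimal.

Max total: 12737 ops/s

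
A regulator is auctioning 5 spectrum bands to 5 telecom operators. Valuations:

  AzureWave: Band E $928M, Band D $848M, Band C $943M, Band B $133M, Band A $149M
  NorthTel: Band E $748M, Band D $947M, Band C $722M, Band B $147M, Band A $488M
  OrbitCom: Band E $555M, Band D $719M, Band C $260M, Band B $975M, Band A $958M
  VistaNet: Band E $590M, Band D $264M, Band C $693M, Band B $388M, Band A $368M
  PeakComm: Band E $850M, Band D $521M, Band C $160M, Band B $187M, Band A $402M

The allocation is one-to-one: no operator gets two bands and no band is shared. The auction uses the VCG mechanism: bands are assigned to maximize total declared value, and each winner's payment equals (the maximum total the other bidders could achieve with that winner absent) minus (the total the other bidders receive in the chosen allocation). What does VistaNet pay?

VistaNet pays $17M.

Efficient allocation: AzureWave→Band C ($943M), NorthTel→Band D ($947M), OrbitCom→Band A ($958M), VistaNet→Band B ($388M), PeakComm→Band E ($850M); total welfare W = $4086M.
VistaNet receives Band B at value $388M, so the others get W − 388 = $3698M.
Without VistaNet: best allocation of the remaining 4 bidders over all 5 bands is AzureWave→Band C ($943M), NorthTel→Band D ($947M), OrbitCom→Band B ($975M), PeakComm→Band E ($850M), total $3715M.
VCG payment = (others' best without VistaNet) − (others' welfare with VistaNet) = 3715 − 3698 = $17M.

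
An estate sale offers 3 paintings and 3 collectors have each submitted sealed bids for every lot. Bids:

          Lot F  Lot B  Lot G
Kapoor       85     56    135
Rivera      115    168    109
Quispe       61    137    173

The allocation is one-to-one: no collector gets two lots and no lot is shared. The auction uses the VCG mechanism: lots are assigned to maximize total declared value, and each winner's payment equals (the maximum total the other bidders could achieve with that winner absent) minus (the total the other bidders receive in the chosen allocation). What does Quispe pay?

Efficient allocation: Kapoor→Lot F ($85), Rivera→Lot B ($168), Quispe→Lot G ($173); total welfare W = $426.
Quispe receives Lot G at value $173, so the others get W − 173 = $253.
Without Quispe: best allocation of the remaining 2 bidders over all 3 lots is Kapoor→Lot G ($135), Rivera→Lot B ($168), total $303.
VCG payment = (others' best without Quispe) − (others' welfare with Quispe) = 303 − 253 = $50.

Quispe pays $50.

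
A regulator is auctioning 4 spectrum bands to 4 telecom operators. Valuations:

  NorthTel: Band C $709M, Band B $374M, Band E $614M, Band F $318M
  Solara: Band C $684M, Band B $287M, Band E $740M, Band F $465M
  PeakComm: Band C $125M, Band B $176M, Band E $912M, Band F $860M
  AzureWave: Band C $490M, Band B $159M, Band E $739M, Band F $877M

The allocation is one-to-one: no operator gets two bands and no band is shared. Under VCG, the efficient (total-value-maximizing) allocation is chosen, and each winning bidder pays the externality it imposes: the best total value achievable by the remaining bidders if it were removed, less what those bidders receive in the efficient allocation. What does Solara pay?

Efficient allocation: NorthTel→Band B ($374M), Solara→Band C ($684M), PeakComm→Band E ($912M), AzureWave→Band F ($877M); total welfare W = $2847M.
Solara receives Band C at value $684M, so the others get W − 684 = $2163M.
Without Solara: best allocation of the remaining 3 bidders over all 4 bands is NorthTel→Band C ($709M), PeakComm→Band E ($912M), AzureWave→Band F ($877M), total $2498M.
VCG payment = (others' best without Solara) − (others' welfare with Solara) = 2498 − 2163 = $335M.

Solara pays $335M.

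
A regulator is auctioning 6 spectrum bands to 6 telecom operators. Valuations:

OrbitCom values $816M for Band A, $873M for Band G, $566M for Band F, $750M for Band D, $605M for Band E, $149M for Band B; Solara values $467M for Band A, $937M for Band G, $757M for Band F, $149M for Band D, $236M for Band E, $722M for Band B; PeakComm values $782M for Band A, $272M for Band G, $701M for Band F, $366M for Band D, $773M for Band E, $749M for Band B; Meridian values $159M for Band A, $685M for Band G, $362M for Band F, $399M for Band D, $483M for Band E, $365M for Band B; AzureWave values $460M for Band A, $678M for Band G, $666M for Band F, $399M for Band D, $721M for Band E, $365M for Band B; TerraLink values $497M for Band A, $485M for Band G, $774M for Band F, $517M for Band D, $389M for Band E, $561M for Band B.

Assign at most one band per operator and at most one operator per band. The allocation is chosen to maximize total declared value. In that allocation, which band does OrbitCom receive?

OrbitCom receives Band D.

Optimal: OrbitCom→Band D ($750M), Solara→Band B ($722M), PeakComm→Band A ($782M), Meridian→Band G ($685M), AzureWave→Band E ($721M), TerraLink→Band F ($774M) — total 750+722+782+685+721+774 = $4434M.
Max-entry greedy (repeatedly take the single best remaining cell) gives $4064M, worse by 370.
Swapping Solara↔AzureWave (Solara→Band E $236M, AzureWave→Band B $365M) loses 842.
OrbitCom's own top band is Band G ($873M), but forcing OrbitCom→Band G and reassigning the rest optimally gives only $4271M — worse by 163.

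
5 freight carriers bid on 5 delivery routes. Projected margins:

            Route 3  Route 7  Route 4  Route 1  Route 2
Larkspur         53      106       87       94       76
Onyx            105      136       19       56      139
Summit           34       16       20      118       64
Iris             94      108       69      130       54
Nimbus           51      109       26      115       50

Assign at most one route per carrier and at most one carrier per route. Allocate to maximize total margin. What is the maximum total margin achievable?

Max total: $547k

Optimal: Larkspur→Route 4 ($87k), Onyx→Route 2 ($139k), Summit→Route 1 ($118k), Iris→Route 3 ($94k), Nimbus→Route 7 ($109k) — total 87+139+118+94+109 = $547k.
Row-greedy (each carrier in turn takes its best remaining route) gives $483k, worse by 64.
Next-best assignment: Larkspur→Route 4, Onyx→Route 2, Summit→Route 1, Iris→Route 7, Nimbus→Route 3 = $503k.
Every other assignment is strictly worse.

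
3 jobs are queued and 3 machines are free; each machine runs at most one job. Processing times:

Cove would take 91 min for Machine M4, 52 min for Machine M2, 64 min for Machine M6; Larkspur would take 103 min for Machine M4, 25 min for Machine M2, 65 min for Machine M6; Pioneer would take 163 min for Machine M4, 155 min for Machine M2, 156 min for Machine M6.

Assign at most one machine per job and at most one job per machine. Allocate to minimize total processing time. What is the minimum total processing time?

Minimum total: 252 min

Optimal: Cove→Machine M6 (64 min), Larkspur→Machine M2 (25 min), Pioneer→Machine M4 (163 min) — total 64+25+163 = 252 min.
Column-greedy (each machine in turn goes to its cheapest remaining job) gives 272 min, worse by 20.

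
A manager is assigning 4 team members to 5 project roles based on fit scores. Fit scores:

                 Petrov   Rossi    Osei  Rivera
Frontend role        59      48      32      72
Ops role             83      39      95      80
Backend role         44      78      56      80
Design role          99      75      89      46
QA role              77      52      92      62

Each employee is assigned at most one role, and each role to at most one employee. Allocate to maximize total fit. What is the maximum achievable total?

Maximum total: 349 pts

Optimal: Petrov→Design role (99 pts), Rossi→Backend role (78 pts), Osei→QA role (92 pts), Rivera→Ops role (80 pts) — total 99+78+92+80 = 349 pts.
Max-entry greedy (repeatedly take the single best remaining cell) gives 326 pts, worse by 23.
Next-best assignment: Petrov→Design role, Rossi→Backend role, Osei→Ops role, Rivera→Frontend role = 344 pts.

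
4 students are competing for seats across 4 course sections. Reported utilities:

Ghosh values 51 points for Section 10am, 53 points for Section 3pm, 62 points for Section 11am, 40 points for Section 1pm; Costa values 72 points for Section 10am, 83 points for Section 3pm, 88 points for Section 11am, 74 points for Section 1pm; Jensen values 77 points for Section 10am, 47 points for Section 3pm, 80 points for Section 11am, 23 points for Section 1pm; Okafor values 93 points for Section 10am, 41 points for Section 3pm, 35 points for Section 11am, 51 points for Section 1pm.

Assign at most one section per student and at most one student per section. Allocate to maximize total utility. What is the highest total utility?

Treat this as an assignment problem: match each student to one section.
Optimal: Ghosh→Section 3pm (53 points), Costa→Section 1pm (74 points), Jensen→Section 11am (80 points), Okafor→Section 10am (93 points) — total 53+74+80+93 = 300 points.
Row-greedy (each student in turn takes its best remaining section) gives 273 points, worse by 27.
Swapping Ghosh↔Costa (Ghosh→Section 1pm 40 points, Costa→Section 3pm 83 points) loses 4.

Maximum total: 300 points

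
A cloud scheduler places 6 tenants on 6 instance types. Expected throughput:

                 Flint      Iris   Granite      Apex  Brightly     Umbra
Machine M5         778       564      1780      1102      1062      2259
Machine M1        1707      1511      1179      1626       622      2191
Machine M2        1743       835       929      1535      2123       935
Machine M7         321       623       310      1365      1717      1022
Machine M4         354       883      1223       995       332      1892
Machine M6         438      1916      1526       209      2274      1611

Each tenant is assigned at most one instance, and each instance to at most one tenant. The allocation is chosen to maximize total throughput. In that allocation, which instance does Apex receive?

Apex receives Machine M7.

This is the linear assignment problem.
Optimal: Flint→Machine M1 (1707 ops/s), Iris→Machine M6 (1916 ops/s), Granite→Machine M5 (1780 ops/s), Apex→Machine M7 (1365 ops/s), Brightly→Machine M2 (2123 ops/s), Umbra→Machine M4 (1892 ops/s) — total 1707+1916+1780+1365+2123+1892 = 10783 ops/s.
Column-greedy (each instance in turn goes to its best remaining tenant) gives 10593 ops/s, worse by 190.
Next-best assignment: Flint→Machine M2, Iris→Machine M6, Granite→Machine M5, Apex→Machine M1, Brightly→Machine M7, Umbra→Machine M4 = 10674 ops/s.
No other one-to-one assignment exceeds 10783 ops/s.
Apex's own top instance is Machine M1 (1626 ops/s), but forcing Apex→Machine M1 and reassigning the rest optimally gives only 10674 ops/s — worse by 109.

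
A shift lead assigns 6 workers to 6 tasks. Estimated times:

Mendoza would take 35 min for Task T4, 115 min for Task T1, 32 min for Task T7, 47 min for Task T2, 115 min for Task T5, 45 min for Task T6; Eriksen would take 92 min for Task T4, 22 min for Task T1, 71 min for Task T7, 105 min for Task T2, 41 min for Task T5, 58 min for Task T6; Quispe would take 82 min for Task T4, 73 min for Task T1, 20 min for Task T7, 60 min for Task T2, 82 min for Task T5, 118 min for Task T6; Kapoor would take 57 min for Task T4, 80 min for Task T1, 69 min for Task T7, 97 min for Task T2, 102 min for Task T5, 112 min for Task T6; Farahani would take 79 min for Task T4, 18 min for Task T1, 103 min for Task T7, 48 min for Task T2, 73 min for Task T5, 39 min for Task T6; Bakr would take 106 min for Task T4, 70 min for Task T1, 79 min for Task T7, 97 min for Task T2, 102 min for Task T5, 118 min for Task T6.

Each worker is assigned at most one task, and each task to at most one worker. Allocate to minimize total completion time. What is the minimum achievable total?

Min total: 274 min

Optimal: Mendoza→Task T2 (47 min), Eriksen→Task T5 (41 min), Quispe→Task T7 (20 min), Kapoor→Task T4 (57 min), Farahani→Task T6 (39 min), Bakr→Task T1 (70 min) — total 47+41+20+57+39+70 = 274 min.
Checked against all permutations: 274 min is optimal.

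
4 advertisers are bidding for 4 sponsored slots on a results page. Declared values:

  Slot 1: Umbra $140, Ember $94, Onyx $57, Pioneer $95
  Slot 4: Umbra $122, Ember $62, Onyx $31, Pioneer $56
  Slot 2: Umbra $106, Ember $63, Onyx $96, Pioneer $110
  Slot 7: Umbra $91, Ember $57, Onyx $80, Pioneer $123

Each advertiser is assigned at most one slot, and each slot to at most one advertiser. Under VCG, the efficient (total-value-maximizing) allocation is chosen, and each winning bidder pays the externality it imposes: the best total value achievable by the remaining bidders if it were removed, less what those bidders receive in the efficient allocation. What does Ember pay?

Efficient allocation: Umbra→Slot 4 ($122), Ember→Slot 1 ($94), Onyx→Slot 2 ($96), Pioneer→Slot 7 ($123); total welfare W = $435.
Ember receives Slot 1 at value $94, so the others get W − 94 = $341.
Without Ember: best allocation of the remaining 3 bidders over all 4 slots is Umbra→Slot 1 ($140), Onyx→Slot 2 ($96), Pioneer→Slot 7 ($123), total $359.
VCG payment = (others' best without Ember) − (others' welfare with Ember) = 359 − 341 = $18.

Ember pays $18.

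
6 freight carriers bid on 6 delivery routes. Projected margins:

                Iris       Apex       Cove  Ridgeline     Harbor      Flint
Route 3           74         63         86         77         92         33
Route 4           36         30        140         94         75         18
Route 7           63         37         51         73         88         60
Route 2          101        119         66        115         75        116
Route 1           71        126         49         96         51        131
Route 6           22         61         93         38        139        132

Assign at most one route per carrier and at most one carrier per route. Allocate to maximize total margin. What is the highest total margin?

Max total: $676k

Optimal: Iris→Route 3 ($74k), Apex→Route 2 ($119k), Cove→Route 4 ($140k), Ridgeline→Route 7 ($73k), Harbor→Route 6 ($139k), Flint→Route 1 ($131k) — total 74+119+140+73+139+131 = $676k.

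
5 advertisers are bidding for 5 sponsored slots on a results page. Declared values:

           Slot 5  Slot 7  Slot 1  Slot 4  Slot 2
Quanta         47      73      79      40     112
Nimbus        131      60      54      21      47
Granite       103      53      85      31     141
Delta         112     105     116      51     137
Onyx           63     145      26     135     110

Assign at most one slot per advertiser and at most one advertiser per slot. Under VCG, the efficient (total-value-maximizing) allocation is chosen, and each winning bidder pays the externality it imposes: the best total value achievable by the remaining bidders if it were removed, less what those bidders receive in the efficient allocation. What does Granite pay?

Efficient allocation: Quanta→Slot 7 ($73), Nimbus→Slot 5 ($131), Granite→Slot 2 ($141), Delta→Slot 1 ($116), Onyx→Slot 4 ($135); total welfare W = $596.
Granite receives Slot 2 at value $141, so the others get W − 141 = $455.
Without Granite: best allocation of the remaining 4 bidders over all 5 slots is Quanta→Slot 2 ($112), Nimbus→Slot 5 ($131), Delta→Slot 1 ($116), Onyx→Slot 7 ($145), total $504.
VCG payment = (others' best without Granite) − (others' welfare with Granite) = 504 − 455 = $49.

Granite pays $49.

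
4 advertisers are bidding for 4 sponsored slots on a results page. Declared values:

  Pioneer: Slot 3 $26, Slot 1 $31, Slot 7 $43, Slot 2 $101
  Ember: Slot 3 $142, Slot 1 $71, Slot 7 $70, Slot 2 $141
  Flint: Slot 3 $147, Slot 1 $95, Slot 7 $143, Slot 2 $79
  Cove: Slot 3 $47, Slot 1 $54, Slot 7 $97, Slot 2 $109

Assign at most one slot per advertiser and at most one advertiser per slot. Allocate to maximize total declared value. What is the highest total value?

Max total: $440

Optimal: Pioneer→Slot 2 ($101), Ember→Slot 3 ($142), Flint→Slot 7 ($143), Cove→Slot 1 ($54) — total 101+142+143+54 = $440.
Max-entry greedy (repeatedly take the single best remaining cell) gives $416, worse by 24.
Checked against all permutations: $440 is optimal.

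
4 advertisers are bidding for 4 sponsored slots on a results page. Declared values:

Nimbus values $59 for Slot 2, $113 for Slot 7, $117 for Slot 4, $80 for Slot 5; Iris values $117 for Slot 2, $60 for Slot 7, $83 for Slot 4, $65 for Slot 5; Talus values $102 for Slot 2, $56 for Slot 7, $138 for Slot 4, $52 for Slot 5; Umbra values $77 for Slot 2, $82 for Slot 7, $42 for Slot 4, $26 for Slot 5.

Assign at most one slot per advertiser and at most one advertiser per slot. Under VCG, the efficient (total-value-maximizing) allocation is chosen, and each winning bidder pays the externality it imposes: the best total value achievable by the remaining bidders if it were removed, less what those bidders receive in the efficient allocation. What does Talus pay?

Talus pays $37.

Efficient allocation: Nimbus→Slot 5 ($80), Iris→Slot 2 ($117), Talus→Slot 4 ($138), Umbra→Slot 7 ($82); total welfare W = $417.
Talus receives Slot 4 at value $138, so the others get W − 138 = $279.
Without Talus: best allocation of the remaining 3 bidders over all 4 slots is Nimbus→Slot 4 ($117), Iris→Slot 2 ($117), Umbra→Slot 7 ($82), total $316.
VCG payment = (others' best without Talus) − (others' welfare with Talus) = 316 − 279 = $37.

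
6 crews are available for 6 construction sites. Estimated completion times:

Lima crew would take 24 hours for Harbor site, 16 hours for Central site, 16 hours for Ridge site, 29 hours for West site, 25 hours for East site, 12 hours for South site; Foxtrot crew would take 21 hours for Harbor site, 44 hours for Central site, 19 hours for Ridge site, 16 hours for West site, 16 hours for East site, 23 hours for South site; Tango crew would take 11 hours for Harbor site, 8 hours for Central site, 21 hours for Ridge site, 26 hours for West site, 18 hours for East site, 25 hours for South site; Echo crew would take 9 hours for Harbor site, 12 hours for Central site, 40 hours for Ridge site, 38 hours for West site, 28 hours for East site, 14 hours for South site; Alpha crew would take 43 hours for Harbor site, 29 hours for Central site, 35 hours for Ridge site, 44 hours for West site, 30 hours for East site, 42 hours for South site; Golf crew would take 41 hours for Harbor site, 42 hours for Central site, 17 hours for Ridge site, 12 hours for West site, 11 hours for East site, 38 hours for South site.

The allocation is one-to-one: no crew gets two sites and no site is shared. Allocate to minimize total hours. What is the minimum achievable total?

Min total: 90 hours

Optimal: Lima crew→South site (12 hours), Foxtrot crew→Ridge site (19 hours), Tango crew→Central site (8 hours), Echo crew→Harbor site (9 hours), Alpha crew→East site (30 hours), Golf crew→West site (12 hours) — total 12+19+8+9+30+12 = 90 hours.
Min-entry greedy (repeatedly take the single cheapest remaining cell) gives 91 hours, worse by 1.
No other one-to-one assignment undercuts 90 hours.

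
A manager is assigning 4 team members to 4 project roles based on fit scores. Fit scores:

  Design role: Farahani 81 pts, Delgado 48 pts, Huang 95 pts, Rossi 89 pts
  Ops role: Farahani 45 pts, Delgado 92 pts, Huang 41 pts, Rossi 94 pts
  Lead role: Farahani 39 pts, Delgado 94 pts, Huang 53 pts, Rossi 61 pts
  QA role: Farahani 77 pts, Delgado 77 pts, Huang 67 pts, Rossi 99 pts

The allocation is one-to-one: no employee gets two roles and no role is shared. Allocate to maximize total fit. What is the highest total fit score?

Optimal: Farahani→QA role (77 pts), Delgado→Lead role (94 pts), Huang→Design role (95 pts), Rossi→Ops role (94 pts) — total 77+94+95+94 = 360 pts.
Max-entry greedy (repeatedly take the single best remaining cell) gives 333 pts, worse by 27.
Next-best assignment: Farahani→Design role, Delgado→Lead role, Huang→QA role, Rossi→Ops role = 336 pts.

Max total: 360 pts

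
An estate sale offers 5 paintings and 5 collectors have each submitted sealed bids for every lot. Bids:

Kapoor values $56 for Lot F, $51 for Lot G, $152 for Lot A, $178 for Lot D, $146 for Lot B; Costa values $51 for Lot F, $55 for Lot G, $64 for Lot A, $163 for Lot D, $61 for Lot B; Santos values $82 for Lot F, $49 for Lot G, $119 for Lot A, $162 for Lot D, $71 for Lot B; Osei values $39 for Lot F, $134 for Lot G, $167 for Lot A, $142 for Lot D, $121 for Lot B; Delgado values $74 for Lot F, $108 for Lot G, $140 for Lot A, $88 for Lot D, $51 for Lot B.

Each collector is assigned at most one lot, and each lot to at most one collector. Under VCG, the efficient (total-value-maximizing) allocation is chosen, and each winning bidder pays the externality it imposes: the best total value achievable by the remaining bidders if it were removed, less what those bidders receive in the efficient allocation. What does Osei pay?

Efficient allocation: Kapoor→Lot B ($146), Costa→Lot D ($163), Santos→Lot F ($82), Osei→Lot A ($167), Delgado→Lot G ($108); total welfare W = $666.
Osei receives Lot A at value $167, so the others get W − 167 = $499.
Without Osei: best allocation of the remaining 4 bidders over all 5 lots is Kapoor→Lot B ($146), Costa→Lot D ($163), Santos→Lot A ($119), Delgado→Lot G ($108), total $536.
VCG payment = (others' best without Osei) − (others' welfare with Osei) = 536 − 499 = $37.

Osei pays $37.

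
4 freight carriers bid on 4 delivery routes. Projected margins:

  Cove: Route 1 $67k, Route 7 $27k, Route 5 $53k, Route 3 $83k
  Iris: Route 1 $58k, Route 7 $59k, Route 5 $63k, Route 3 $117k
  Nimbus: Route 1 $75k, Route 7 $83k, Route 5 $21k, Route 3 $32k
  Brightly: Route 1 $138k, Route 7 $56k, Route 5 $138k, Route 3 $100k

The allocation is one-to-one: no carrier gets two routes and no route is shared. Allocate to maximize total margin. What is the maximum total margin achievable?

Maximum total: $405k

Optimal: Cove→Route 1 ($67k), Iris→Route 3 ($117k), Nimbus→Route 7 ($83k), Brightly→Route 5 ($138k) — total 67+117+83+138 = $405k.
Column-greedy (each route in turn goes to its best remaining carrier) gives $367k, worse by 38.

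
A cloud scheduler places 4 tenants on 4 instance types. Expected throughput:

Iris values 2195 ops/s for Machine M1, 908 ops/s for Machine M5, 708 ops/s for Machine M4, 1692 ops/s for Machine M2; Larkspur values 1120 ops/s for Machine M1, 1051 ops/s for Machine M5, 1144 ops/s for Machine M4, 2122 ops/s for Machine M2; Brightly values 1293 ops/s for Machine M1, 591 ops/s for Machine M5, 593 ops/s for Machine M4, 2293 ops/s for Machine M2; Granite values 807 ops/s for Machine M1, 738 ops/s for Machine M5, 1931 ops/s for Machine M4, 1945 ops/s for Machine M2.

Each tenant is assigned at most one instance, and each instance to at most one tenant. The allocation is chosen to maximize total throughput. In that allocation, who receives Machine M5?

Larkspur receives Machine M5.

Optimal: Iris→Machine M1 (2195 ops/s), Larkspur→Machine M5 (1051 ops/s), Brightly→Machine M2 (2293 ops/s), Granite→Machine M4 (1931 ops/s) — total 2195+1051+2293+1931 = 7470 ops/s.
Row-greedy (each tenant in turn takes its best remaining instance) gives 5648 ops/s, worse by 1822.
Next-best assignment: Iris→Machine M1, Larkspur→Machine M2, Brightly→Machine M5, Granite→Machine M4 = 6839 ops/s.
Larkspur's own top instance is Machine M2 (2122 ops/s), but forcing Larkspur→Machine M2 and reassigning the rest optimally gives only 6839 ops/s — worse by 631.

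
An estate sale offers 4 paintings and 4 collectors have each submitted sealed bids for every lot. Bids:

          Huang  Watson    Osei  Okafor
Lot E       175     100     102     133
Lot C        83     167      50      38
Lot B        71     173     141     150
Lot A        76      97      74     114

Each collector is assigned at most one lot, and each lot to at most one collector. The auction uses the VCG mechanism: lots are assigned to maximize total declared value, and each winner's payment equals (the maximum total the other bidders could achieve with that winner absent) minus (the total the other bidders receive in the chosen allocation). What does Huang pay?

Efficient allocation: Huang→Lot E ($175), Watson→Lot C ($167), Osei→Lot B ($141), Okafor→Lot A ($114); total welfare W = $597.
Huang receives Lot E at value $175, so the others get W − 175 = $422.
Without Huang: best allocation of the remaining 3 bidders over all 4 lots is Watson→Lot C ($167), Osei→Lot B ($141), Okafor→Lot E ($133), total $441.
VCG payment = (others' best without Huang) − (others' welfare with Huang) = 441 − 422 = $19.

Huang pays $19.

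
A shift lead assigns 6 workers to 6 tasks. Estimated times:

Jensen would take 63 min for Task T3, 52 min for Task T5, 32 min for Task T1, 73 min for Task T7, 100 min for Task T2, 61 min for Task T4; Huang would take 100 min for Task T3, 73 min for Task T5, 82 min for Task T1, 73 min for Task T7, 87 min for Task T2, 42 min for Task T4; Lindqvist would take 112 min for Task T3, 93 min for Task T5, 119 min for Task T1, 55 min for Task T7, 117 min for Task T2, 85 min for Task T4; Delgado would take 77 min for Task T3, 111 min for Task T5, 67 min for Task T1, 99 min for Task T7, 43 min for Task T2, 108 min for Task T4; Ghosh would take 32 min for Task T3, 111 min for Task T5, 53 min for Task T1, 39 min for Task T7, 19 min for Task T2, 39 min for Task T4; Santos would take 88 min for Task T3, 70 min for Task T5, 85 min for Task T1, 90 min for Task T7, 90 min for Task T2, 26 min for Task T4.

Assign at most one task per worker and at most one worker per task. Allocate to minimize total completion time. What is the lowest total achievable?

Min total: 261 min

Optimal: Jensen→Task T1 (32 min), Huang→Task T5 (73 min), Lindqvist→Task T7 (55 min), Delgado→Task T2 (43 min), Ghosh→Task T3 (32 min), Santos→Task T4 (26 min) — total 32+73+55+43+32+26 = 261 min.
Row-greedy (each worker in turn takes its cheapest remaining task) gives 274 min, worse by 13.
Next-best assignment: Jensen→Task T1, Huang→Task T4, Lindqvist→Task T7, Delgado→Task T2, Ghosh→Task T3, Santos→Task T5 = 274 min.
No other one-to-one assignment undercuts 261 min.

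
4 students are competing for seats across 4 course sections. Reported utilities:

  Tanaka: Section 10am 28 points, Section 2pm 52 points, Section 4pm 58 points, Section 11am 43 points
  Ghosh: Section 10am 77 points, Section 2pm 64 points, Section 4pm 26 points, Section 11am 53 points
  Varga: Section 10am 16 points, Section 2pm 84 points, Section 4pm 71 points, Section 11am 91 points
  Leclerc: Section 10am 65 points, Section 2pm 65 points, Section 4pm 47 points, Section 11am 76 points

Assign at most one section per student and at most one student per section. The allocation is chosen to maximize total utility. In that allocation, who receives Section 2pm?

This is the linear assignment problem.
Optimal: Tanaka→Section 4pm (58 points), Ghosh→Section 10am (77 points), Varga→Section 2pm (84 points), Leclerc→Section 11am (76 points) — total 58+77+84+76 = 295 points.
Row-greedy (each student in turn takes its best remaining section) gives 291 points, worse by 4.
Next-best assignment: Tanaka→Section 4pm, Ghosh→Section 10am, Varga→Section 11am, Leclerc→Section 2pm = 291 points.
Swapping Tanaka↔Varga (Tanaka→Section 2pm 52 points, Varga→Section 4pm 71 points) loses 19.
Varga's own top section is Section 11am (91 points), but forcing Varga→Section 11am and reassigning the rest optimally gives only 291 points — worse by 4.

Varga receives Section 2pm.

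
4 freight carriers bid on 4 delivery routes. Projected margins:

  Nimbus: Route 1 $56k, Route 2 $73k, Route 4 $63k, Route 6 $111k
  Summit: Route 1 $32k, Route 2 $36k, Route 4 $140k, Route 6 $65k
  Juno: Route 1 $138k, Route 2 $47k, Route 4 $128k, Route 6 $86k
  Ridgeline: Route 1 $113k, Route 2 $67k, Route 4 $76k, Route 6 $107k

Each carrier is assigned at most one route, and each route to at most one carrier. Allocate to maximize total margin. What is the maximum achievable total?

Maximum total: $458k

Optimal: Nimbus→Route 2 ($73k), Summit→Route 4 ($140k), Juno→Route 1 ($138k), Ridgeline→Route 6 ($107k) — total 73+140+138+107 = $458k.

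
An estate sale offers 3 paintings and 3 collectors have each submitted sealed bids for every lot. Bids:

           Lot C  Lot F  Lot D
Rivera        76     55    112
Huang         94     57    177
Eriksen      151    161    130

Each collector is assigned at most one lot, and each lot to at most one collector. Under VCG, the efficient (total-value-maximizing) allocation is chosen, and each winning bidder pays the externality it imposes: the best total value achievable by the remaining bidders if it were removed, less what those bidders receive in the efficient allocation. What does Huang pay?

Efficient allocation: Rivera→Lot C ($76), Huang→Lot D ($177), Eriksen→Lot F ($161); total welfare W = $414.
Huang receives Lot D at value $177, so the others get W − 177 = $237.
Without Huang: best allocation of the remaining 2 bidders over all 3 lots is Rivera→Lot D ($112), Eriksen→Lot F ($161), total $273.
VCG payment = (others' best without Huang) − (others' welfare with Huang) = 273 − 237 = $36.

Huang pays $36.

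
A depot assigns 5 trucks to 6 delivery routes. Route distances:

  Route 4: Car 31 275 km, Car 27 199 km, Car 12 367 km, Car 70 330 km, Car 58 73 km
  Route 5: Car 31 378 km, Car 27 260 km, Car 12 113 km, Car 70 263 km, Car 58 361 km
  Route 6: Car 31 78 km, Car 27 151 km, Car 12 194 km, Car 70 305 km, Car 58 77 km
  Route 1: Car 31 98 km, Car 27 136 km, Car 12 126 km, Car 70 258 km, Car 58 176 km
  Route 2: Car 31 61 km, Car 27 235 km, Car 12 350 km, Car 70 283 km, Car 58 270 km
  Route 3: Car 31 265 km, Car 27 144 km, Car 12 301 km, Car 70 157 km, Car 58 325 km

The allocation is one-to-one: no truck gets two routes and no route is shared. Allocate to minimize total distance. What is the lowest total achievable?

Minimum total: 540 km

Optimal: Car 31→Route 2 (61 km), Car 27→Route 1 (136 km), Car 12→Route 5 (113 km), Car 70→Route 3 (157 km), Car 58→Route 4 (73 km) — total 61+136+113+157+73 = 540 km.
Column-greedy (each route in turn goes to its cheapest remaining truck) gives 683 km, worse by 143.
Swapping Car 27↔Car 58 (Car 27→Route 4 199 km, Car 58→Route 1 176 km) adds 166.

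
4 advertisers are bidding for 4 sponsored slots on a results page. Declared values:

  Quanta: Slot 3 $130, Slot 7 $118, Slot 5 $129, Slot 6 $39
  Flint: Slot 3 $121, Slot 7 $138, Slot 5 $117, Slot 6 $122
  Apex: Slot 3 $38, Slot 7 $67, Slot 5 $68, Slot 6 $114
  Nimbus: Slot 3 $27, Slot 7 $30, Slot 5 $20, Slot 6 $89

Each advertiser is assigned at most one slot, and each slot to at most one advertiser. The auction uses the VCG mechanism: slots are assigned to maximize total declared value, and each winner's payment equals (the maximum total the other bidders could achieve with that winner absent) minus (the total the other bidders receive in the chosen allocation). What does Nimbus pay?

Nimbus pays $46.

Efficient allocation: Quanta→Slot 3 ($130), Flint→Slot 7 ($138), Apex→Slot 5 ($68), Nimbus→Slot 6 ($89); total welfare W = $425.
Nimbus receives Slot 6 at value $89, so the others get W − 89 = $336.
Without Nimbus: best allocation of the remaining 3 bidders over all 4 slots is Quanta→Slot 3 ($130), Flint→Slot 7 ($138), Apex→Slot 6 ($114), total $382.
VCG payment = (others' best without Nimbus) − (others' welfare with Nimbus) = 382 − 336 = $46.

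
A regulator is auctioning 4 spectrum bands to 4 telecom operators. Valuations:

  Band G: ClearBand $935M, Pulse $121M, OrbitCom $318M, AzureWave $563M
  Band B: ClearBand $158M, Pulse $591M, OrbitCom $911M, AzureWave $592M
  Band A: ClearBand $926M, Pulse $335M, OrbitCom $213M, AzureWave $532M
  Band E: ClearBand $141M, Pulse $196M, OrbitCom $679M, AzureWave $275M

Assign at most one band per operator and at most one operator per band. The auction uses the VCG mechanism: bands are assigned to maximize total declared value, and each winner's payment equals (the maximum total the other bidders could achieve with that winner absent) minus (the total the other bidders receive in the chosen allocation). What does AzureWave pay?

Efficient allocation: ClearBand→Band A ($926M), Pulse→Band B ($591M), OrbitCom→Band E ($679M), AzureWave→Band G ($563M); total welfare W = $2759M.
AzureWave receives Band G at value $563M, so the others get W − 563 = $2196M.
Without AzureWave: best allocation of the remaining 3 bidders over all 4 bands is ClearBand→Band G ($935M), Pulse→Band B ($591M), OrbitCom→Band E ($679M), total $2205M.
VCG payment = (others' best without AzureWave) − (others' welfare with AzureWave) = 2205 − 2196 = $9M.

AzureWave pays $9M.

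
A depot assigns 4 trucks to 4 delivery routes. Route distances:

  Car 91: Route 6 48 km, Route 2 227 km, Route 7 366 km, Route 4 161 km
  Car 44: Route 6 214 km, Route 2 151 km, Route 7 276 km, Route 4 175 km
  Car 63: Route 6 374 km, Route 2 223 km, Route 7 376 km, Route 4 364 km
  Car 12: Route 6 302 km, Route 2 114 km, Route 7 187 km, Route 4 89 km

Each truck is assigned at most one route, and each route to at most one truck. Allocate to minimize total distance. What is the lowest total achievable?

Min total: 633 km

Optimal: Car 91→Route 6 (48 km), Car 44→Route 4 (175 km), Car 63→Route 2 (223 km), Car 12→Route 7 (187 km) — total 48+175+223+187 = 633 km.
Min-entry greedy (repeatedly take the single cheapest remaining cell) gives 664 km, worse by 31.
Next-best assignment: Car 91→Route 6, Car 44→Route 7, Car 63→Route 2, Car 12→Route 4 = 636 km.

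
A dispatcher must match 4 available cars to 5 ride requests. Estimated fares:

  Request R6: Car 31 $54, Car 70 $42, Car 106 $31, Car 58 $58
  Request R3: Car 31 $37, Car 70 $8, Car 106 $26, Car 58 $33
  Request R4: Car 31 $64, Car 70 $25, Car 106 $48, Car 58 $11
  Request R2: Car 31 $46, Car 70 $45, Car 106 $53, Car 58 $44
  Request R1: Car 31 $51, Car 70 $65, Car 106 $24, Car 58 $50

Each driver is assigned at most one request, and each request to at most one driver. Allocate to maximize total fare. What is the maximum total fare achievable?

Maximum total: $240

Optimal: Car 31→Request R4 ($64), Car 70→Request R1 ($65), Car 106→Request R2 ($53), Car 58→Request R6 ($58) — total 64+65+53+58 = $240.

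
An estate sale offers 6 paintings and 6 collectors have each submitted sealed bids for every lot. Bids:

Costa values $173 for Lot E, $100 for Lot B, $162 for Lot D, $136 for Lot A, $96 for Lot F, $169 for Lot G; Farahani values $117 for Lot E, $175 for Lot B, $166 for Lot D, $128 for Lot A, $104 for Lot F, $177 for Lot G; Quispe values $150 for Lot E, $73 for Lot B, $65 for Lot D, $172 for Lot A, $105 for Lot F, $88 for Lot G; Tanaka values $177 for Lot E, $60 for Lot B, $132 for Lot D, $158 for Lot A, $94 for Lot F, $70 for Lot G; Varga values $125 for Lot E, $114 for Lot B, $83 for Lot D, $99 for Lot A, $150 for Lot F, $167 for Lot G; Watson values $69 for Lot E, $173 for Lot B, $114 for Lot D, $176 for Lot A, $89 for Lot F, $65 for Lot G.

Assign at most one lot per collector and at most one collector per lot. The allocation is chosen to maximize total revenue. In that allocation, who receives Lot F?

Optimal: Costa→Lot D ($162), Farahani→Lot G ($177), Quispe→Lot A ($172), Tanaka→Lot E ($177), Varga→Lot F ($150), Watson→Lot B ($173) — total 162+177+172+177+150+173 = $1011.
Row-greedy (each collector in turn takes its best remaining lot) gives $977, worse by 34.
Next-best assignment: Costa→Lot G, Farahani→Lot D, Quispe→Lot A, Tanaka→Lot E, Varga→Lot F, Watson→Lot B = $1007.
Every other assignment is strictly worse.
Varga's own top lot is Lot G ($167), but forcing Varga→Lot G and reassigning the rest optimally gives only $962 — worse by 49.

Varga receives Lot F.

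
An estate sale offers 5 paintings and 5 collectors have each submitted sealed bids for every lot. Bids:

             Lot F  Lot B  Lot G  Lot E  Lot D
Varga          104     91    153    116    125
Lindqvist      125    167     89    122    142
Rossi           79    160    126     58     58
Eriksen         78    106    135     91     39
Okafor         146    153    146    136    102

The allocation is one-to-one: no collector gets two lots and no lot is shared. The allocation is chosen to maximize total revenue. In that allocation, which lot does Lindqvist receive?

Lindqvist receives Lot D.

This is the linear assignment problem.
Optimal: Varga→Lot E ($116), Lindqvist→Lot D ($142), Rossi→Lot B ($160), Eriksen→Lot G ($135), Okafor→Lot F ($146) — total 116+142+160+135+146 = $699.
Column-greedy (each lot in turn goes to its best remaining collector) gives $615, worse by 84.
Every other assignment is strictly worse.
Lindqvist's own top lot is Lot B ($167), but forcing Lindqvist→Lot B and reassigning the rest optimally gives only $655 — worse by 44.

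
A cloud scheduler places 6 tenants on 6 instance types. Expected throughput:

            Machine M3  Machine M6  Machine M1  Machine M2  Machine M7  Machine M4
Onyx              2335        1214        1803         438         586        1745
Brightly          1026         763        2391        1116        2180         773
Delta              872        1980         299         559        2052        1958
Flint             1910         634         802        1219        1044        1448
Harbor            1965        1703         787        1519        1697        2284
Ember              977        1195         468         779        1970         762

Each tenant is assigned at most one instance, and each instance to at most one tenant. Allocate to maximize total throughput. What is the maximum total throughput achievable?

Optimal: Onyx→Machine M3 (2335 ops/s), Brightly→Machine M1 (2391 ops/s), Delta→Machine M6 (1980 ops/s), Flint→Machine M2 (1219 ops/s), Harbor→Machine M4 (2284 ops/s), Ember→Machine M7 (1970 ops/s) — total 2335+2391+1980+1219+2284+1970 = 12179 ops/s.
Column-greedy (each instance in turn goes to its best remaining tenant) gives 11643 ops/s, worse by 536.
Next-best assignment: Onyx→Machine M3, Brightly→Machine M1, Delta→Machine M6, Flint→Machine M4, Harbor→Machine M2, Ember→Machine M7 = 11643 ops/s.
Swapping Delta↔Ember (Delta→Machine M7 2052 ops/s, Ember→Machine M6 1195 ops/s) loses 703.
Every other assignment is strictly worse.

Maximum total: 12179 ops/s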